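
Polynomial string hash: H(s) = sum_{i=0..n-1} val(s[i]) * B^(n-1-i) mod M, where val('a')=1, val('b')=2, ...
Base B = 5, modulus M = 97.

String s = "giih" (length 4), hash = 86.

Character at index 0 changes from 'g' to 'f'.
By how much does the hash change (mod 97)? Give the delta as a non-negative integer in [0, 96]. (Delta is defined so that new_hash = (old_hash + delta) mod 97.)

Answer: 69

Derivation:
Delta formula: (val(new) - val(old)) * B^(n-1-k) mod M
  val('f') - val('g') = 6 - 7 = -1
  B^(n-1-k) = 5^3 mod 97 = 28
  Delta = -1 * 28 mod 97 = 69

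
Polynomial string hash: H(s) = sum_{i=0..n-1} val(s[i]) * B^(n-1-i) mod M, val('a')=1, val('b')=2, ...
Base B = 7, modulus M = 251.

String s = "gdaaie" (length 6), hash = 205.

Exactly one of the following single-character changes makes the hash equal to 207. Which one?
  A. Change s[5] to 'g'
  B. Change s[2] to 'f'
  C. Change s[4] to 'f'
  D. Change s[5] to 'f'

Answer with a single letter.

Option A: s[5]='e'->'g', delta=(7-5)*7^0 mod 251 = 2, hash=205+2 mod 251 = 207 <-- target
Option B: s[2]='a'->'f', delta=(6-1)*7^3 mod 251 = 209, hash=205+209 mod 251 = 163
Option C: s[4]='i'->'f', delta=(6-9)*7^1 mod 251 = 230, hash=205+230 mod 251 = 184
Option D: s[5]='e'->'f', delta=(6-5)*7^0 mod 251 = 1, hash=205+1 mod 251 = 206

Answer: A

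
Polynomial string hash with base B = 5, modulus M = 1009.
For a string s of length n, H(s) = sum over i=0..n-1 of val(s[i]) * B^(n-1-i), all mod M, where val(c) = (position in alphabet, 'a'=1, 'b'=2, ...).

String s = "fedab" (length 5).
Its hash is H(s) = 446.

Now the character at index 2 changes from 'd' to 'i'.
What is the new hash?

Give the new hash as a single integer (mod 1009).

Answer: 571

Derivation:
val('d') = 4, val('i') = 9
Position k = 2, exponent = n-1-k = 2
B^2 mod M = 5^2 mod 1009 = 25
Delta = (9 - 4) * 25 mod 1009 = 125
New hash = (446 + 125) mod 1009 = 571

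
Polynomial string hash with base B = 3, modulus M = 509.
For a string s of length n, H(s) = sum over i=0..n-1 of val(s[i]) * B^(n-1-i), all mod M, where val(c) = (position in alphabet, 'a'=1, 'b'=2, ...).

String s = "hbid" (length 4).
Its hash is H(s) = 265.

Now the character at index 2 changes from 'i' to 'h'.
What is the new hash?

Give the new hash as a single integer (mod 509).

val('i') = 9, val('h') = 8
Position k = 2, exponent = n-1-k = 1
B^1 mod M = 3^1 mod 509 = 3
Delta = (8 - 9) * 3 mod 509 = 506
New hash = (265 + 506) mod 509 = 262

Answer: 262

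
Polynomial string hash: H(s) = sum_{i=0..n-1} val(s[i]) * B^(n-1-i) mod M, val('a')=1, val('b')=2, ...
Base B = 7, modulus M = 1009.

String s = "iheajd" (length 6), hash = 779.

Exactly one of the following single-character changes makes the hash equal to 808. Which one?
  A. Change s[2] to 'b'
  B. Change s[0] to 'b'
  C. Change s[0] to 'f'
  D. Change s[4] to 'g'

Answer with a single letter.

Answer: C

Derivation:
Option A: s[2]='e'->'b', delta=(2-5)*7^3 mod 1009 = 989, hash=779+989 mod 1009 = 759
Option B: s[0]='i'->'b', delta=(2-9)*7^5 mod 1009 = 404, hash=779+404 mod 1009 = 174
Option C: s[0]='i'->'f', delta=(6-9)*7^5 mod 1009 = 29, hash=779+29 mod 1009 = 808 <-- target
Option D: s[4]='j'->'g', delta=(7-10)*7^1 mod 1009 = 988, hash=779+988 mod 1009 = 758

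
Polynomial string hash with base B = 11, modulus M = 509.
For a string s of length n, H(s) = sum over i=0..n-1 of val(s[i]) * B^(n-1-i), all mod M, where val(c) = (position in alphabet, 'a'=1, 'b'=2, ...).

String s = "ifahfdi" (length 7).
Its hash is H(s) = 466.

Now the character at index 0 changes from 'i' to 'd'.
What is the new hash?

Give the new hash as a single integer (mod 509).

val('i') = 9, val('d') = 4
Position k = 0, exponent = n-1-k = 6
B^6 mod M = 11^6 mod 509 = 241
Delta = (4 - 9) * 241 mod 509 = 322
New hash = (466 + 322) mod 509 = 279

Answer: 279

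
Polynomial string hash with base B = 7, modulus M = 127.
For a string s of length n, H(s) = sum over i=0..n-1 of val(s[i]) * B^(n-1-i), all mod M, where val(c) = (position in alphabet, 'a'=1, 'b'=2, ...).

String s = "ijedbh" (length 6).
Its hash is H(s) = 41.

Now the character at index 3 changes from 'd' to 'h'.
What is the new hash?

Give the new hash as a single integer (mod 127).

Answer: 110

Derivation:
val('d') = 4, val('h') = 8
Position k = 3, exponent = n-1-k = 2
B^2 mod M = 7^2 mod 127 = 49
Delta = (8 - 4) * 49 mod 127 = 69
New hash = (41 + 69) mod 127 = 110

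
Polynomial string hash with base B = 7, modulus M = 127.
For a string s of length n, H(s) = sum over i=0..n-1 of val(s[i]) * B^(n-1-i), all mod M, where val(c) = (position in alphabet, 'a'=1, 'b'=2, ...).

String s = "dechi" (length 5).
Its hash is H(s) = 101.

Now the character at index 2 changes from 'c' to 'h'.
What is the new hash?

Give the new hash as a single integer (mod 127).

val('c') = 3, val('h') = 8
Position k = 2, exponent = n-1-k = 2
B^2 mod M = 7^2 mod 127 = 49
Delta = (8 - 3) * 49 mod 127 = 118
New hash = (101 + 118) mod 127 = 92

Answer: 92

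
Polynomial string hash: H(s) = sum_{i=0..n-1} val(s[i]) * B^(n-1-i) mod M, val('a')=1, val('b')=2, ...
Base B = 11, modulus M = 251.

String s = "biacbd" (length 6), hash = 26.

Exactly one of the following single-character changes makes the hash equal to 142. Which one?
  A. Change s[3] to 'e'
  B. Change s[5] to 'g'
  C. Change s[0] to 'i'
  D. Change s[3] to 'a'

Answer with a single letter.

Answer: C

Derivation:
Option A: s[3]='c'->'e', delta=(5-3)*11^2 mod 251 = 242, hash=26+242 mod 251 = 17
Option B: s[5]='d'->'g', delta=(7-4)*11^0 mod 251 = 3, hash=26+3 mod 251 = 29
Option C: s[0]='b'->'i', delta=(9-2)*11^5 mod 251 = 116, hash=26+116 mod 251 = 142 <-- target
Option D: s[3]='c'->'a', delta=(1-3)*11^2 mod 251 = 9, hash=26+9 mod 251 = 35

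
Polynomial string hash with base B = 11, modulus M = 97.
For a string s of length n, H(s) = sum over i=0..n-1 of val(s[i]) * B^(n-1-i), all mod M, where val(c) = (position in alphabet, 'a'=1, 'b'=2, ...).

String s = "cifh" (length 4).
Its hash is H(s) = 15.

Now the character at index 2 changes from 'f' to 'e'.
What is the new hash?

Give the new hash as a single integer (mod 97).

Answer: 4

Derivation:
val('f') = 6, val('e') = 5
Position k = 2, exponent = n-1-k = 1
B^1 mod M = 11^1 mod 97 = 11
Delta = (5 - 6) * 11 mod 97 = 86
New hash = (15 + 86) mod 97 = 4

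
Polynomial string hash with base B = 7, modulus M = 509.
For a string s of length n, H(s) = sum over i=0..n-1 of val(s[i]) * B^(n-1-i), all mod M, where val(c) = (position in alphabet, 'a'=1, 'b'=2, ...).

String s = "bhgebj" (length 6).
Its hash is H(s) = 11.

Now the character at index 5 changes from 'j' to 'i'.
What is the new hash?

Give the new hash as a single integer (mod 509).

Answer: 10

Derivation:
val('j') = 10, val('i') = 9
Position k = 5, exponent = n-1-k = 0
B^0 mod M = 7^0 mod 509 = 1
Delta = (9 - 10) * 1 mod 509 = 508
New hash = (11 + 508) mod 509 = 10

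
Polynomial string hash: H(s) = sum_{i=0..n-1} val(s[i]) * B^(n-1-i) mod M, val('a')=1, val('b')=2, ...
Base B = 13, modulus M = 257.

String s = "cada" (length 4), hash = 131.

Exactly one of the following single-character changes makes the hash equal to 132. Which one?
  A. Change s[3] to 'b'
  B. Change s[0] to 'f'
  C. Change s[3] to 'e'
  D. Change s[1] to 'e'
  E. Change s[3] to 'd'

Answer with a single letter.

Option A: s[3]='a'->'b', delta=(2-1)*13^0 mod 257 = 1, hash=131+1 mod 257 = 132 <-- target
Option B: s[0]='c'->'f', delta=(6-3)*13^3 mod 257 = 166, hash=131+166 mod 257 = 40
Option C: s[3]='a'->'e', delta=(5-1)*13^0 mod 257 = 4, hash=131+4 mod 257 = 135
Option D: s[1]='a'->'e', delta=(5-1)*13^2 mod 257 = 162, hash=131+162 mod 257 = 36
Option E: s[3]='a'->'d', delta=(4-1)*13^0 mod 257 = 3, hash=131+3 mod 257 = 134

Answer: A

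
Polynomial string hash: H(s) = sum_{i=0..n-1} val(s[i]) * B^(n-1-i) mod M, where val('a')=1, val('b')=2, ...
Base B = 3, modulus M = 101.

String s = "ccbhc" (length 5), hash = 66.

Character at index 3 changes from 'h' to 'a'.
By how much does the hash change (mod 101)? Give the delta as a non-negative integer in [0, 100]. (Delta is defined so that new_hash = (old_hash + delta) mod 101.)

Delta formula: (val(new) - val(old)) * B^(n-1-k) mod M
  val('a') - val('h') = 1 - 8 = -7
  B^(n-1-k) = 3^1 mod 101 = 3
  Delta = -7 * 3 mod 101 = 80

Answer: 80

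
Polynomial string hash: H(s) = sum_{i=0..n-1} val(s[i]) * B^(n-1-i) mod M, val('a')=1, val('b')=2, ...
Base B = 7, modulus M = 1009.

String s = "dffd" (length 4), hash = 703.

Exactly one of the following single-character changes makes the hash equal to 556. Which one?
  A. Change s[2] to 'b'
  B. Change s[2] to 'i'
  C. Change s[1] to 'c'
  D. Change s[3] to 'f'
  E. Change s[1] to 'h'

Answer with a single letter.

Option A: s[2]='f'->'b', delta=(2-6)*7^1 mod 1009 = 981, hash=703+981 mod 1009 = 675
Option B: s[2]='f'->'i', delta=(9-6)*7^1 mod 1009 = 21, hash=703+21 mod 1009 = 724
Option C: s[1]='f'->'c', delta=(3-6)*7^2 mod 1009 = 862, hash=703+862 mod 1009 = 556 <-- target
Option D: s[3]='d'->'f', delta=(6-4)*7^0 mod 1009 = 2, hash=703+2 mod 1009 = 705
Option E: s[1]='f'->'h', delta=(8-6)*7^2 mod 1009 = 98, hash=703+98 mod 1009 = 801

Answer: C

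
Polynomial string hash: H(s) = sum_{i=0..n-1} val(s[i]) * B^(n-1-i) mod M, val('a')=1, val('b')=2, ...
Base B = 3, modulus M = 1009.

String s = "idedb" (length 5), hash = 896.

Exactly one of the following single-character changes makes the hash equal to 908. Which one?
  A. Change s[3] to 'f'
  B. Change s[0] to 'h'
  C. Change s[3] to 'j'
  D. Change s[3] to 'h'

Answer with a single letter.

Option A: s[3]='d'->'f', delta=(6-4)*3^1 mod 1009 = 6, hash=896+6 mod 1009 = 902
Option B: s[0]='i'->'h', delta=(8-9)*3^4 mod 1009 = 928, hash=896+928 mod 1009 = 815
Option C: s[3]='d'->'j', delta=(10-4)*3^1 mod 1009 = 18, hash=896+18 mod 1009 = 914
Option D: s[3]='d'->'h', delta=(8-4)*3^1 mod 1009 = 12, hash=896+12 mod 1009 = 908 <-- target

Answer: D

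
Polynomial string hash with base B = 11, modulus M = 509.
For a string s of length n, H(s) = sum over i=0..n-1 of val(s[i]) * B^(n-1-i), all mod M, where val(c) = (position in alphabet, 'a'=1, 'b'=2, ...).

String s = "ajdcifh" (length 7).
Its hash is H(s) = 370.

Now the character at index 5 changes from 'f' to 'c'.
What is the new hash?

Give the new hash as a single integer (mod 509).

val('f') = 6, val('c') = 3
Position k = 5, exponent = n-1-k = 1
B^1 mod M = 11^1 mod 509 = 11
Delta = (3 - 6) * 11 mod 509 = 476
New hash = (370 + 476) mod 509 = 337

Answer: 337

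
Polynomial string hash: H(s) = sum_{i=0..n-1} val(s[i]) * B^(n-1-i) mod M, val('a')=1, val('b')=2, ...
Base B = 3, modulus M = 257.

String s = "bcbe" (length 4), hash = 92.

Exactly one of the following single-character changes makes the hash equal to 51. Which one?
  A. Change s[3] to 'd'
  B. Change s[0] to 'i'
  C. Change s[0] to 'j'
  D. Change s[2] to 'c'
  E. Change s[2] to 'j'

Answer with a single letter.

Answer: C

Derivation:
Option A: s[3]='e'->'d', delta=(4-5)*3^0 mod 257 = 256, hash=92+256 mod 257 = 91
Option B: s[0]='b'->'i', delta=(9-2)*3^3 mod 257 = 189, hash=92+189 mod 257 = 24
Option C: s[0]='b'->'j', delta=(10-2)*3^3 mod 257 = 216, hash=92+216 mod 257 = 51 <-- target
Option D: s[2]='b'->'c', delta=(3-2)*3^1 mod 257 = 3, hash=92+3 mod 257 = 95
Option E: s[2]='b'->'j', delta=(10-2)*3^1 mod 257 = 24, hash=92+24 mod 257 = 116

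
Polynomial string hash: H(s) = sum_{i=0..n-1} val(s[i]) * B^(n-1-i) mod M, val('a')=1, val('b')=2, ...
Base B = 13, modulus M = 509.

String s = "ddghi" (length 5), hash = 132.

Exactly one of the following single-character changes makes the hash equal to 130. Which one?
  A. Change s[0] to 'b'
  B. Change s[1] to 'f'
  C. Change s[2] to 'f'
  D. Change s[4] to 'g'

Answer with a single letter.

Option A: s[0]='d'->'b', delta=(2-4)*13^4 mod 509 = 395, hash=132+395 mod 509 = 18
Option B: s[1]='d'->'f', delta=(6-4)*13^3 mod 509 = 322, hash=132+322 mod 509 = 454
Option C: s[2]='g'->'f', delta=(6-7)*13^2 mod 509 = 340, hash=132+340 mod 509 = 472
Option D: s[4]='i'->'g', delta=(7-9)*13^0 mod 509 = 507, hash=132+507 mod 509 = 130 <-- target

Answer: D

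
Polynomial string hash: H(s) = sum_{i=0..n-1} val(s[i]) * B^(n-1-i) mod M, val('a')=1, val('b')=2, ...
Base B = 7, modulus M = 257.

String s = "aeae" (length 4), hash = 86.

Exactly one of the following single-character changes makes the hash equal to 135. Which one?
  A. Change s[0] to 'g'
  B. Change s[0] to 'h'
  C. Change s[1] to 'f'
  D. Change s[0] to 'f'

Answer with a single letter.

Option A: s[0]='a'->'g', delta=(7-1)*7^3 mod 257 = 2, hash=86+2 mod 257 = 88
Option B: s[0]='a'->'h', delta=(8-1)*7^3 mod 257 = 88, hash=86+88 mod 257 = 174
Option C: s[1]='e'->'f', delta=(6-5)*7^2 mod 257 = 49, hash=86+49 mod 257 = 135 <-- target
Option D: s[0]='a'->'f', delta=(6-1)*7^3 mod 257 = 173, hash=86+173 mod 257 = 2

Answer: C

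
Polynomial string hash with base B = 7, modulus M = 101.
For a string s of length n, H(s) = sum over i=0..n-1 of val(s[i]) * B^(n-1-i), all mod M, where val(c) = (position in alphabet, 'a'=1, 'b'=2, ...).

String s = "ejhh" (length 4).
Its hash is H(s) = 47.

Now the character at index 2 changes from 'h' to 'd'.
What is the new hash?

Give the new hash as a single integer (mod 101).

val('h') = 8, val('d') = 4
Position k = 2, exponent = n-1-k = 1
B^1 mod M = 7^1 mod 101 = 7
Delta = (4 - 8) * 7 mod 101 = 73
New hash = (47 + 73) mod 101 = 19

Answer: 19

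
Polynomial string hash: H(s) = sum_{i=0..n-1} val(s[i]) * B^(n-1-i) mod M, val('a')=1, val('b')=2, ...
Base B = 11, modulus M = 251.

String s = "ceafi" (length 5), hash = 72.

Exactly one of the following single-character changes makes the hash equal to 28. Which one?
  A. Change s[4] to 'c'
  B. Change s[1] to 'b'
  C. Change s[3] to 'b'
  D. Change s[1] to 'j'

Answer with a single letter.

Option A: s[4]='i'->'c', delta=(3-9)*11^0 mod 251 = 245, hash=72+245 mod 251 = 66
Option B: s[1]='e'->'b', delta=(2-5)*11^3 mod 251 = 23, hash=72+23 mod 251 = 95
Option C: s[3]='f'->'b', delta=(2-6)*11^1 mod 251 = 207, hash=72+207 mod 251 = 28 <-- target
Option D: s[1]='e'->'j', delta=(10-5)*11^3 mod 251 = 129, hash=72+129 mod 251 = 201

Answer: C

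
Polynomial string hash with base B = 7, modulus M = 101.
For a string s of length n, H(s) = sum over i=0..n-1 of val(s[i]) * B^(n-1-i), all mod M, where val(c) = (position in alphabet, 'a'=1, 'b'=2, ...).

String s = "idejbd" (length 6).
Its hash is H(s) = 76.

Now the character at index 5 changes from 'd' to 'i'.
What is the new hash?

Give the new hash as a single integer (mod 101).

Answer: 81

Derivation:
val('d') = 4, val('i') = 9
Position k = 5, exponent = n-1-k = 0
B^0 mod M = 7^0 mod 101 = 1
Delta = (9 - 4) * 1 mod 101 = 5
New hash = (76 + 5) mod 101 = 81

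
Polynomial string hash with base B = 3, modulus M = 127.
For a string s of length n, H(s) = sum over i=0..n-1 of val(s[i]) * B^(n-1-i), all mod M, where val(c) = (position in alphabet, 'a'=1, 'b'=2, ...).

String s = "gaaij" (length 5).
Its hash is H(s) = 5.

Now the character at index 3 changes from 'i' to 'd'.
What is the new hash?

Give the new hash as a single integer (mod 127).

val('i') = 9, val('d') = 4
Position k = 3, exponent = n-1-k = 1
B^1 mod M = 3^1 mod 127 = 3
Delta = (4 - 9) * 3 mod 127 = 112
New hash = (5 + 112) mod 127 = 117

Answer: 117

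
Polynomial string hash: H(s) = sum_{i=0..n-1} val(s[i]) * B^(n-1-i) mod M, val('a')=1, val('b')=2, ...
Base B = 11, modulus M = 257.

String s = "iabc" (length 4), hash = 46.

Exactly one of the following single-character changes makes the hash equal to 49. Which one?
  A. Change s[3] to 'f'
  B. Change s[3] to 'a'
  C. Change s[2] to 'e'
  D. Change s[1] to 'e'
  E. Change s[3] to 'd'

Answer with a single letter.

Option A: s[3]='c'->'f', delta=(6-3)*11^0 mod 257 = 3, hash=46+3 mod 257 = 49 <-- target
Option B: s[3]='c'->'a', delta=(1-3)*11^0 mod 257 = 255, hash=46+255 mod 257 = 44
Option C: s[2]='b'->'e', delta=(5-2)*11^1 mod 257 = 33, hash=46+33 mod 257 = 79
Option D: s[1]='a'->'e', delta=(5-1)*11^2 mod 257 = 227, hash=46+227 mod 257 = 16
Option E: s[3]='c'->'d', delta=(4-3)*11^0 mod 257 = 1, hash=46+1 mod 257 = 47

Answer: A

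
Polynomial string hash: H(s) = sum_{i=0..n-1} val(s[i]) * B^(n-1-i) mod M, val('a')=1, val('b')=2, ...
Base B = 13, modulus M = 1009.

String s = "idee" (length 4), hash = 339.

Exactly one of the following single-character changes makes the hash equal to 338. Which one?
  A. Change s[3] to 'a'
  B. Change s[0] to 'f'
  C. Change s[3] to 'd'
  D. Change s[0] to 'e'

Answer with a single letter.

Option A: s[3]='e'->'a', delta=(1-5)*13^0 mod 1009 = 1005, hash=339+1005 mod 1009 = 335
Option B: s[0]='i'->'f', delta=(6-9)*13^3 mod 1009 = 472, hash=339+472 mod 1009 = 811
Option C: s[3]='e'->'d', delta=(4-5)*13^0 mod 1009 = 1008, hash=339+1008 mod 1009 = 338 <-- target
Option D: s[0]='i'->'e', delta=(5-9)*13^3 mod 1009 = 293, hash=339+293 mod 1009 = 632

Answer: C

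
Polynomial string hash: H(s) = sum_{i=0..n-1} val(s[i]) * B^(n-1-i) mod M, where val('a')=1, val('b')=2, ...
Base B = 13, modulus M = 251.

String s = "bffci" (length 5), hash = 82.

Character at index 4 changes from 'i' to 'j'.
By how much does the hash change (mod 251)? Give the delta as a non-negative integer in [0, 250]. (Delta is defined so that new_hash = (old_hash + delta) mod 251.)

Answer: 1

Derivation:
Delta formula: (val(new) - val(old)) * B^(n-1-k) mod M
  val('j') - val('i') = 10 - 9 = 1
  B^(n-1-k) = 13^0 mod 251 = 1
  Delta = 1 * 1 mod 251 = 1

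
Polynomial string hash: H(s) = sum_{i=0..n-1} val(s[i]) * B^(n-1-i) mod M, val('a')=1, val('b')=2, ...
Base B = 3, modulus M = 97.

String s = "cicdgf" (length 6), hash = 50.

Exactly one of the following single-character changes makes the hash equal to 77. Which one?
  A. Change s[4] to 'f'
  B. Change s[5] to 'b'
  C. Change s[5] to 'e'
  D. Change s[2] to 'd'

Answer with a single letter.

Answer: D

Derivation:
Option A: s[4]='g'->'f', delta=(6-7)*3^1 mod 97 = 94, hash=50+94 mod 97 = 47
Option B: s[5]='f'->'b', delta=(2-6)*3^0 mod 97 = 93, hash=50+93 mod 97 = 46
Option C: s[5]='f'->'e', delta=(5-6)*3^0 mod 97 = 96, hash=50+96 mod 97 = 49
Option D: s[2]='c'->'d', delta=(4-3)*3^3 mod 97 = 27, hash=50+27 mod 97 = 77 <-- target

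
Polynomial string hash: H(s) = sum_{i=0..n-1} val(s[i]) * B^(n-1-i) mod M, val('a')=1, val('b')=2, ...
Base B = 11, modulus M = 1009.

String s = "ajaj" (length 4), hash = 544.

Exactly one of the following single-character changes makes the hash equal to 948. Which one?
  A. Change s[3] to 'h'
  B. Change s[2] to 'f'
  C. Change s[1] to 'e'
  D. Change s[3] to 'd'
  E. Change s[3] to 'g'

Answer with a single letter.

Option A: s[3]='j'->'h', delta=(8-10)*11^0 mod 1009 = 1007, hash=544+1007 mod 1009 = 542
Option B: s[2]='a'->'f', delta=(6-1)*11^1 mod 1009 = 55, hash=544+55 mod 1009 = 599
Option C: s[1]='j'->'e', delta=(5-10)*11^2 mod 1009 = 404, hash=544+404 mod 1009 = 948 <-- target
Option D: s[3]='j'->'d', delta=(4-10)*11^0 mod 1009 = 1003, hash=544+1003 mod 1009 = 538
Option E: s[3]='j'->'g', delta=(7-10)*11^0 mod 1009 = 1006, hash=544+1006 mod 1009 = 541

Answer: C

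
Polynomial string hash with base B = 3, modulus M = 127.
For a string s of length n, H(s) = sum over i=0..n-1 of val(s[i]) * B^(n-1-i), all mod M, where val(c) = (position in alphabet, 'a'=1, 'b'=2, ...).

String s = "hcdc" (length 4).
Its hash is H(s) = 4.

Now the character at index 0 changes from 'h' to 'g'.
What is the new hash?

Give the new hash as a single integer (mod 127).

Answer: 104

Derivation:
val('h') = 8, val('g') = 7
Position k = 0, exponent = n-1-k = 3
B^3 mod M = 3^3 mod 127 = 27
Delta = (7 - 8) * 27 mod 127 = 100
New hash = (4 + 100) mod 127 = 104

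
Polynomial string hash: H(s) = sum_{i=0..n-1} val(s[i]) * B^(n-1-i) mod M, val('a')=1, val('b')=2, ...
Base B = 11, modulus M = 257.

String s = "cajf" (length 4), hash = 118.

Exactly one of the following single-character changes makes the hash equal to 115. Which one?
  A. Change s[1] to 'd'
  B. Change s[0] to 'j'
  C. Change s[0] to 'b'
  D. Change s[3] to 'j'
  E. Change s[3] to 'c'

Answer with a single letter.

Option A: s[1]='a'->'d', delta=(4-1)*11^2 mod 257 = 106, hash=118+106 mod 257 = 224
Option B: s[0]='c'->'j', delta=(10-3)*11^3 mod 257 = 65, hash=118+65 mod 257 = 183
Option C: s[0]='c'->'b', delta=(2-3)*11^3 mod 257 = 211, hash=118+211 mod 257 = 72
Option D: s[3]='f'->'j', delta=(10-6)*11^0 mod 257 = 4, hash=118+4 mod 257 = 122
Option E: s[3]='f'->'c', delta=(3-6)*11^0 mod 257 = 254, hash=118+254 mod 257 = 115 <-- target

Answer: E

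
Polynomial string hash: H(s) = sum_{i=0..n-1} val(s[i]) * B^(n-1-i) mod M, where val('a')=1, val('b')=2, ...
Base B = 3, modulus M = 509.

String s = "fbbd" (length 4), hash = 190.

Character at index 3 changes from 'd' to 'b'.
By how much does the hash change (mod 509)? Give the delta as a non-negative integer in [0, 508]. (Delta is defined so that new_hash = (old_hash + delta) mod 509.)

Delta formula: (val(new) - val(old)) * B^(n-1-k) mod M
  val('b') - val('d') = 2 - 4 = -2
  B^(n-1-k) = 3^0 mod 509 = 1
  Delta = -2 * 1 mod 509 = 507

Answer: 507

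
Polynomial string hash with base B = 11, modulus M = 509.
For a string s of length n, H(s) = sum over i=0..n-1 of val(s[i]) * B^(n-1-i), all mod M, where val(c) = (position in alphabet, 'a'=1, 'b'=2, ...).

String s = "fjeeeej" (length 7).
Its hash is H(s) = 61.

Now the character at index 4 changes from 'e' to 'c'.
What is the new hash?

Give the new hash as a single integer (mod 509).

val('e') = 5, val('c') = 3
Position k = 4, exponent = n-1-k = 2
B^2 mod M = 11^2 mod 509 = 121
Delta = (3 - 5) * 121 mod 509 = 267
New hash = (61 + 267) mod 509 = 328

Answer: 328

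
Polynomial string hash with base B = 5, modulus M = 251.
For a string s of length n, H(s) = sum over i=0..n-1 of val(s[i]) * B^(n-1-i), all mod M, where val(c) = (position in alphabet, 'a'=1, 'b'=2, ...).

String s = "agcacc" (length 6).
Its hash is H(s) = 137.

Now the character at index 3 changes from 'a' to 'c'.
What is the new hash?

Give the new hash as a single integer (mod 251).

val('a') = 1, val('c') = 3
Position k = 3, exponent = n-1-k = 2
B^2 mod M = 5^2 mod 251 = 25
Delta = (3 - 1) * 25 mod 251 = 50
New hash = (137 + 50) mod 251 = 187

Answer: 187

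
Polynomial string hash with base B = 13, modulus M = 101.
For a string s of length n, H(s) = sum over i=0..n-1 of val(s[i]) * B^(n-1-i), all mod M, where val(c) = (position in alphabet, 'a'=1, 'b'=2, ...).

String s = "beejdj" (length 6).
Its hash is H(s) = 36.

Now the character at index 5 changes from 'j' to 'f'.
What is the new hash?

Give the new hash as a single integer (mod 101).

val('j') = 10, val('f') = 6
Position k = 5, exponent = n-1-k = 0
B^0 mod M = 13^0 mod 101 = 1
Delta = (6 - 10) * 1 mod 101 = 97
New hash = (36 + 97) mod 101 = 32

Answer: 32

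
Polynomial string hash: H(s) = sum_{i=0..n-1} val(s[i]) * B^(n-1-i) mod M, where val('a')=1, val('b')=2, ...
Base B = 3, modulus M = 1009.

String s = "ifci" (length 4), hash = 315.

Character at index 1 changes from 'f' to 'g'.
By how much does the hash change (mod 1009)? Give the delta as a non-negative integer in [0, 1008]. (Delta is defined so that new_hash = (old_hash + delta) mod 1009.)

Answer: 9

Derivation:
Delta formula: (val(new) - val(old)) * B^(n-1-k) mod M
  val('g') - val('f') = 7 - 6 = 1
  B^(n-1-k) = 3^2 mod 1009 = 9
  Delta = 1 * 9 mod 1009 = 9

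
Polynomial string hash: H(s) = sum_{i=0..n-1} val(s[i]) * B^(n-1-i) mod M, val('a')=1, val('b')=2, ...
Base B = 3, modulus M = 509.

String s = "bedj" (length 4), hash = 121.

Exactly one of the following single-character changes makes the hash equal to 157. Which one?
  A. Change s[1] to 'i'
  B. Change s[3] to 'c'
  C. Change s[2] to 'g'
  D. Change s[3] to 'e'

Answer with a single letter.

Option A: s[1]='e'->'i', delta=(9-5)*3^2 mod 509 = 36, hash=121+36 mod 509 = 157 <-- target
Option B: s[3]='j'->'c', delta=(3-10)*3^0 mod 509 = 502, hash=121+502 mod 509 = 114
Option C: s[2]='d'->'g', delta=(7-4)*3^1 mod 509 = 9, hash=121+9 mod 509 = 130
Option D: s[3]='j'->'e', delta=(5-10)*3^0 mod 509 = 504, hash=121+504 mod 509 = 116

Answer: A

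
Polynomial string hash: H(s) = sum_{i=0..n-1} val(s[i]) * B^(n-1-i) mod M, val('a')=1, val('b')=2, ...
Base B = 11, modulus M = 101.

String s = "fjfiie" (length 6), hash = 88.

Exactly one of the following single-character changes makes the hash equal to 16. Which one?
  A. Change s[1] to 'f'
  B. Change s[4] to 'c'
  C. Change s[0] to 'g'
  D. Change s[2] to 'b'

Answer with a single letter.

Answer: D

Derivation:
Option A: s[1]='j'->'f', delta=(6-10)*11^4 mod 101 = 16, hash=88+16 mod 101 = 3
Option B: s[4]='i'->'c', delta=(3-9)*11^1 mod 101 = 35, hash=88+35 mod 101 = 22
Option C: s[0]='f'->'g', delta=(7-6)*11^5 mod 101 = 57, hash=88+57 mod 101 = 44
Option D: s[2]='f'->'b', delta=(2-6)*11^3 mod 101 = 29, hash=88+29 mod 101 = 16 <-- target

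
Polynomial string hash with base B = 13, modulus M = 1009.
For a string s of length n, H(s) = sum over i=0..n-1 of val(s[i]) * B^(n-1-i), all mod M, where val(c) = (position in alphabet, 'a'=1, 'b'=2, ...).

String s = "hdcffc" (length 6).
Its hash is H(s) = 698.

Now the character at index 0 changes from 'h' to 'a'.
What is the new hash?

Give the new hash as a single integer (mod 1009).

Answer: 831

Derivation:
val('h') = 8, val('a') = 1
Position k = 0, exponent = n-1-k = 5
B^5 mod M = 13^5 mod 1009 = 990
Delta = (1 - 8) * 990 mod 1009 = 133
New hash = (698 + 133) mod 1009 = 831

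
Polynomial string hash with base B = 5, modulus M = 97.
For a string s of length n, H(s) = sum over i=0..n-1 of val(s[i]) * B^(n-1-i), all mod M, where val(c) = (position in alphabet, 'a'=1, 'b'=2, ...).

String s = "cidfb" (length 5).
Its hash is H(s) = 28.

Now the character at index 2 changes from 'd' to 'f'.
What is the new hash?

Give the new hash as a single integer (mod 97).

Answer: 78

Derivation:
val('d') = 4, val('f') = 6
Position k = 2, exponent = n-1-k = 2
B^2 mod M = 5^2 mod 97 = 25
Delta = (6 - 4) * 25 mod 97 = 50
New hash = (28 + 50) mod 97 = 78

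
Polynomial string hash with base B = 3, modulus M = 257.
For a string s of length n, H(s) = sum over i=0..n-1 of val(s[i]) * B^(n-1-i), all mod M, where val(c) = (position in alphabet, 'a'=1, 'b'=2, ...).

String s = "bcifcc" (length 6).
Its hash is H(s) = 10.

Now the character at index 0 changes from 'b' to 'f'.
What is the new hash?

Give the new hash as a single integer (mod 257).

Answer: 211

Derivation:
val('b') = 2, val('f') = 6
Position k = 0, exponent = n-1-k = 5
B^5 mod M = 3^5 mod 257 = 243
Delta = (6 - 2) * 243 mod 257 = 201
New hash = (10 + 201) mod 257 = 211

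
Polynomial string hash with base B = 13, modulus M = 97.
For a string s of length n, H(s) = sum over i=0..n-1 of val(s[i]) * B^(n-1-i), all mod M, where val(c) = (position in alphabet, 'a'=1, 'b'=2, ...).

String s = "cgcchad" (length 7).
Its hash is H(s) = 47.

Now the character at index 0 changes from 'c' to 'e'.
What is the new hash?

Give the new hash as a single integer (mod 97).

val('c') = 3, val('e') = 5
Position k = 0, exponent = n-1-k = 6
B^6 mod M = 13^6 mod 97 = 89
Delta = (5 - 3) * 89 mod 97 = 81
New hash = (47 + 81) mod 97 = 31

Answer: 31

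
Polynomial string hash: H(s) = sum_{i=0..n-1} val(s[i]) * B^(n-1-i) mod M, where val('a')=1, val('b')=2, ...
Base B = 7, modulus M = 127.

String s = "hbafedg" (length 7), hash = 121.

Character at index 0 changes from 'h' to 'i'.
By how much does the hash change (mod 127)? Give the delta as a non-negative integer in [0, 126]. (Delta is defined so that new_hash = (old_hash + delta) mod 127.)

Answer: 47

Derivation:
Delta formula: (val(new) - val(old)) * B^(n-1-k) mod M
  val('i') - val('h') = 9 - 8 = 1
  B^(n-1-k) = 7^6 mod 127 = 47
  Delta = 1 * 47 mod 127 = 47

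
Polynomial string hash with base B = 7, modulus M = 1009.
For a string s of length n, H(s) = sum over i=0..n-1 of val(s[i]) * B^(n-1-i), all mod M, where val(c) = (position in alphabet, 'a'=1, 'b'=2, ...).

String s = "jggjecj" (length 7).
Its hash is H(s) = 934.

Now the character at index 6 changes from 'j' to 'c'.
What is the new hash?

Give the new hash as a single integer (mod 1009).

Answer: 927

Derivation:
val('j') = 10, val('c') = 3
Position k = 6, exponent = n-1-k = 0
B^0 mod M = 7^0 mod 1009 = 1
Delta = (3 - 10) * 1 mod 1009 = 1002
New hash = (934 + 1002) mod 1009 = 927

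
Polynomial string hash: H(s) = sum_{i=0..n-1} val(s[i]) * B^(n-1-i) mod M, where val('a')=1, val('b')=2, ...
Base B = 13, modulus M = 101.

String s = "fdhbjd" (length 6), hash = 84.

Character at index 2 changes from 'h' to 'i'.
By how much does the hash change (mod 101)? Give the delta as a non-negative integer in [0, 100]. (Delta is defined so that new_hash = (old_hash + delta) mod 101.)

Answer: 76

Derivation:
Delta formula: (val(new) - val(old)) * B^(n-1-k) mod M
  val('i') - val('h') = 9 - 8 = 1
  B^(n-1-k) = 13^3 mod 101 = 76
  Delta = 1 * 76 mod 101 = 76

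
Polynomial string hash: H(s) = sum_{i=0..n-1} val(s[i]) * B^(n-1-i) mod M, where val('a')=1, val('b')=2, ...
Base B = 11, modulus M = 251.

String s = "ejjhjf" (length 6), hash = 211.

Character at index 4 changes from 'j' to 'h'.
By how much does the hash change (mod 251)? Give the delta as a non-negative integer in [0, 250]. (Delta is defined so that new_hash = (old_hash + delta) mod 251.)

Delta formula: (val(new) - val(old)) * B^(n-1-k) mod M
  val('h') - val('j') = 8 - 10 = -2
  B^(n-1-k) = 11^1 mod 251 = 11
  Delta = -2 * 11 mod 251 = 229

Answer: 229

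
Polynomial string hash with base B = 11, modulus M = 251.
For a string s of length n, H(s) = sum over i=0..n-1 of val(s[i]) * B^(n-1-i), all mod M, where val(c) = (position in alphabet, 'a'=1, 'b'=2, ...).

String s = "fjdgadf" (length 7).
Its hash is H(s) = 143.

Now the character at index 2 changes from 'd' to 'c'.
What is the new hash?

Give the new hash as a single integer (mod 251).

val('d') = 4, val('c') = 3
Position k = 2, exponent = n-1-k = 4
B^4 mod M = 11^4 mod 251 = 83
Delta = (3 - 4) * 83 mod 251 = 168
New hash = (143 + 168) mod 251 = 60

Answer: 60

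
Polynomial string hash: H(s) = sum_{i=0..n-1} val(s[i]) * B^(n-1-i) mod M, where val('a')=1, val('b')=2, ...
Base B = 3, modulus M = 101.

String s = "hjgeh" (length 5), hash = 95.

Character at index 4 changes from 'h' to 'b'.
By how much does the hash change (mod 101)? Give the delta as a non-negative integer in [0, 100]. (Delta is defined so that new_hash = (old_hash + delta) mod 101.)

Answer: 95

Derivation:
Delta formula: (val(new) - val(old)) * B^(n-1-k) mod M
  val('b') - val('h') = 2 - 8 = -6
  B^(n-1-k) = 3^0 mod 101 = 1
  Delta = -6 * 1 mod 101 = 95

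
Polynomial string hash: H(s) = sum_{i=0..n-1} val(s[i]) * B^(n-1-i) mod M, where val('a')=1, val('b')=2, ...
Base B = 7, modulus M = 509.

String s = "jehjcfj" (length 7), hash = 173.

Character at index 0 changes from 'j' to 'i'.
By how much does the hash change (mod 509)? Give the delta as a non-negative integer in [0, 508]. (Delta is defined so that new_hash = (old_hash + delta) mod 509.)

Delta formula: (val(new) - val(old)) * B^(n-1-k) mod M
  val('i') - val('j') = 9 - 10 = -1
  B^(n-1-k) = 7^6 mod 509 = 70
  Delta = -1 * 70 mod 509 = 439

Answer: 439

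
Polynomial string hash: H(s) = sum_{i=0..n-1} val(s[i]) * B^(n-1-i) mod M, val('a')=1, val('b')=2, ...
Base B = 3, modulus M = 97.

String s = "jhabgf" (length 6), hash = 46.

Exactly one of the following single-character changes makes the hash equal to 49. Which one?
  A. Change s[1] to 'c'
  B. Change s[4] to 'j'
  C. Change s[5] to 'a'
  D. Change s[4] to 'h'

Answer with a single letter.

Option A: s[1]='h'->'c', delta=(3-8)*3^4 mod 97 = 80, hash=46+80 mod 97 = 29
Option B: s[4]='g'->'j', delta=(10-7)*3^1 mod 97 = 9, hash=46+9 mod 97 = 55
Option C: s[5]='f'->'a', delta=(1-6)*3^0 mod 97 = 92, hash=46+92 mod 97 = 41
Option D: s[4]='g'->'h', delta=(8-7)*3^1 mod 97 = 3, hash=46+3 mod 97 = 49 <-- target

Answer: D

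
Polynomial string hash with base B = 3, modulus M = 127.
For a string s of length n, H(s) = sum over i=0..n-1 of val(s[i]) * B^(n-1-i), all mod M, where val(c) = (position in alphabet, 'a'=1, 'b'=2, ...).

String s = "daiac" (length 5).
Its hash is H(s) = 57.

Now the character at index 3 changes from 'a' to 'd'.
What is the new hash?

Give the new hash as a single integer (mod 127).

val('a') = 1, val('d') = 4
Position k = 3, exponent = n-1-k = 1
B^1 mod M = 3^1 mod 127 = 3
Delta = (4 - 1) * 3 mod 127 = 9
New hash = (57 + 9) mod 127 = 66

Answer: 66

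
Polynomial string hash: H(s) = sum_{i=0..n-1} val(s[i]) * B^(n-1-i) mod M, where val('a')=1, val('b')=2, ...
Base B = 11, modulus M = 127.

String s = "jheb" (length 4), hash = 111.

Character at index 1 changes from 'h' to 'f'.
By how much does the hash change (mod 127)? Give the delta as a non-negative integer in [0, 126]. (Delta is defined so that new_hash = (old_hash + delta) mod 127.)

Answer: 12

Derivation:
Delta formula: (val(new) - val(old)) * B^(n-1-k) mod M
  val('f') - val('h') = 6 - 8 = -2
  B^(n-1-k) = 11^2 mod 127 = 121
  Delta = -2 * 121 mod 127 = 12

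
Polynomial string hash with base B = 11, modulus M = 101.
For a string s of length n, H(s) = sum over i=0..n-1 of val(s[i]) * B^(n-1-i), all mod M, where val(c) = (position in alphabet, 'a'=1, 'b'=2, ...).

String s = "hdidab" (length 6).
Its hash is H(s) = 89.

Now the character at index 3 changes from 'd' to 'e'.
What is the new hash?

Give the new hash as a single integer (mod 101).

Answer: 8

Derivation:
val('d') = 4, val('e') = 5
Position k = 3, exponent = n-1-k = 2
B^2 mod M = 11^2 mod 101 = 20
Delta = (5 - 4) * 20 mod 101 = 20
New hash = (89 + 20) mod 101 = 8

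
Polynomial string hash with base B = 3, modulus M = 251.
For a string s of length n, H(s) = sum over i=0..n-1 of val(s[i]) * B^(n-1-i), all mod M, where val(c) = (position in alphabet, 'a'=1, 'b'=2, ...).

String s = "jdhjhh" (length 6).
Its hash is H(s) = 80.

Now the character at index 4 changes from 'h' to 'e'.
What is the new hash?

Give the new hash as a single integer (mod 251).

val('h') = 8, val('e') = 5
Position k = 4, exponent = n-1-k = 1
B^1 mod M = 3^1 mod 251 = 3
Delta = (5 - 8) * 3 mod 251 = 242
New hash = (80 + 242) mod 251 = 71

Answer: 71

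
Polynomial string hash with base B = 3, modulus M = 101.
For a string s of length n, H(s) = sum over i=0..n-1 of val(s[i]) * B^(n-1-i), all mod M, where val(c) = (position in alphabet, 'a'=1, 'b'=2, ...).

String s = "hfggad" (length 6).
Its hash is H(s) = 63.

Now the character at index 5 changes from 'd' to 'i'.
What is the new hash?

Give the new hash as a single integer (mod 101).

val('d') = 4, val('i') = 9
Position k = 5, exponent = n-1-k = 0
B^0 mod M = 3^0 mod 101 = 1
Delta = (9 - 4) * 1 mod 101 = 5
New hash = (63 + 5) mod 101 = 68

Answer: 68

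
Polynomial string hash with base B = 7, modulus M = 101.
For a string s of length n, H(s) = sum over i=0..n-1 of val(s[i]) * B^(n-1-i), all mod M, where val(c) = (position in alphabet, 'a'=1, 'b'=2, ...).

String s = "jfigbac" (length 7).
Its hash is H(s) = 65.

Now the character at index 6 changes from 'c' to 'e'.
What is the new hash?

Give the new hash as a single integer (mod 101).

Answer: 67

Derivation:
val('c') = 3, val('e') = 5
Position k = 6, exponent = n-1-k = 0
B^0 mod M = 7^0 mod 101 = 1
Delta = (5 - 3) * 1 mod 101 = 2
New hash = (65 + 2) mod 101 = 67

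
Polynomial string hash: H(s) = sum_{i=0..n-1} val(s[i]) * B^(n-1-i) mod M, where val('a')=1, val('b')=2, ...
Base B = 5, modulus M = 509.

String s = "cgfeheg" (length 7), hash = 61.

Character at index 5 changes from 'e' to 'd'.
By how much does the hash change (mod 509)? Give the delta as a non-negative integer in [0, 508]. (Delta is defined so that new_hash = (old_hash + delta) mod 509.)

Delta formula: (val(new) - val(old)) * B^(n-1-k) mod M
  val('d') - val('e') = 4 - 5 = -1
  B^(n-1-k) = 5^1 mod 509 = 5
  Delta = -1 * 5 mod 509 = 504

Answer: 504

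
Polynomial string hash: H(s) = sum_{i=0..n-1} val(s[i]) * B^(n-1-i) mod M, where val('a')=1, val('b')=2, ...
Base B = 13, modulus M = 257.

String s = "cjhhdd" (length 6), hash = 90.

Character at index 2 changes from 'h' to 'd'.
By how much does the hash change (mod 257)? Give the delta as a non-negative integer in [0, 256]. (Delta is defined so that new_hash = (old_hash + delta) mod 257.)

Answer: 207

Derivation:
Delta formula: (val(new) - val(old)) * B^(n-1-k) mod M
  val('d') - val('h') = 4 - 8 = -4
  B^(n-1-k) = 13^3 mod 257 = 141
  Delta = -4 * 141 mod 257 = 207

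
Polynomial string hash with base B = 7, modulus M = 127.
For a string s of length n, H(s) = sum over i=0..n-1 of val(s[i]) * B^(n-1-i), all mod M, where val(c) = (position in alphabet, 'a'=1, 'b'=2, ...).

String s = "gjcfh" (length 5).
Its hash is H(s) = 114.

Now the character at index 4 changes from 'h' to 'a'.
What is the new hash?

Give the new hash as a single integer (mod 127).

val('h') = 8, val('a') = 1
Position k = 4, exponent = n-1-k = 0
B^0 mod M = 7^0 mod 127 = 1
Delta = (1 - 8) * 1 mod 127 = 120
New hash = (114 + 120) mod 127 = 107

Answer: 107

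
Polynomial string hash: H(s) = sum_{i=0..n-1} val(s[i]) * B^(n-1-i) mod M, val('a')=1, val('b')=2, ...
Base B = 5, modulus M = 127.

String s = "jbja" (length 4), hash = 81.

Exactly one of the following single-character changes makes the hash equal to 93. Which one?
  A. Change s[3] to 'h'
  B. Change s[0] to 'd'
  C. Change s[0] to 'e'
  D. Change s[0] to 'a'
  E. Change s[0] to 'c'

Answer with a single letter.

Option A: s[3]='a'->'h', delta=(8-1)*5^0 mod 127 = 7, hash=81+7 mod 127 = 88
Option B: s[0]='j'->'d', delta=(4-10)*5^3 mod 127 = 12, hash=81+12 mod 127 = 93 <-- target
Option C: s[0]='j'->'e', delta=(5-10)*5^3 mod 127 = 10, hash=81+10 mod 127 = 91
Option D: s[0]='j'->'a', delta=(1-10)*5^3 mod 127 = 18, hash=81+18 mod 127 = 99
Option E: s[0]='j'->'c', delta=(3-10)*5^3 mod 127 = 14, hash=81+14 mod 127 = 95

Answer: B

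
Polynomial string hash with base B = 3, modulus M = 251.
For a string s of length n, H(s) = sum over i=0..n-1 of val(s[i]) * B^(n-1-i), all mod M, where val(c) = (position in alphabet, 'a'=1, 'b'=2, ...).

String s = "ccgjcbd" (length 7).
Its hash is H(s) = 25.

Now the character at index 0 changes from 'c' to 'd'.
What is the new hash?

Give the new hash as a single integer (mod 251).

Answer: 1

Derivation:
val('c') = 3, val('d') = 4
Position k = 0, exponent = n-1-k = 6
B^6 mod M = 3^6 mod 251 = 227
Delta = (4 - 3) * 227 mod 251 = 227
New hash = (25 + 227) mod 251 = 1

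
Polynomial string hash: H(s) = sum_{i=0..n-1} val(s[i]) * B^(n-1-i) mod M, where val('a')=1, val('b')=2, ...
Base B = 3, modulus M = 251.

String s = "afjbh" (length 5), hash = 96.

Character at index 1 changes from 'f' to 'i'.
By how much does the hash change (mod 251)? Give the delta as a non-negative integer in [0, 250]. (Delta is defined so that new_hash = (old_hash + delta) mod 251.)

Answer: 81

Derivation:
Delta formula: (val(new) - val(old)) * B^(n-1-k) mod M
  val('i') - val('f') = 9 - 6 = 3
  B^(n-1-k) = 3^3 mod 251 = 27
  Delta = 3 * 27 mod 251 = 81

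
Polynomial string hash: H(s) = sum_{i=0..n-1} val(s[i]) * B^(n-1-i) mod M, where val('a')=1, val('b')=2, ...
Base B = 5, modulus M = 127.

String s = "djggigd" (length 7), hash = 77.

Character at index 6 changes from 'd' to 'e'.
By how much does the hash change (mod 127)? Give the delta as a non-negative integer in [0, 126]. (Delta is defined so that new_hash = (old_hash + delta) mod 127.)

Answer: 1

Derivation:
Delta formula: (val(new) - val(old)) * B^(n-1-k) mod M
  val('e') - val('d') = 5 - 4 = 1
  B^(n-1-k) = 5^0 mod 127 = 1
  Delta = 1 * 1 mod 127 = 1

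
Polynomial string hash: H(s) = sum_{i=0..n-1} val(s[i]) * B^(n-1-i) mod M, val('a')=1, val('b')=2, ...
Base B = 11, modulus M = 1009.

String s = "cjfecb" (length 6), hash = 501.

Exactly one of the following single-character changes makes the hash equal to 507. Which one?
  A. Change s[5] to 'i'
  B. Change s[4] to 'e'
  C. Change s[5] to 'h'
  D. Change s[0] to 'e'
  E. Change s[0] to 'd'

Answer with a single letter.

Option A: s[5]='b'->'i', delta=(9-2)*11^0 mod 1009 = 7, hash=501+7 mod 1009 = 508
Option B: s[4]='c'->'e', delta=(5-3)*11^1 mod 1009 = 22, hash=501+22 mod 1009 = 523
Option C: s[5]='b'->'h', delta=(8-2)*11^0 mod 1009 = 6, hash=501+6 mod 1009 = 507 <-- target
Option D: s[0]='c'->'e', delta=(5-3)*11^5 mod 1009 = 231, hash=501+231 mod 1009 = 732
Option E: s[0]='c'->'d', delta=(4-3)*11^5 mod 1009 = 620, hash=501+620 mod 1009 = 112

Answer: C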